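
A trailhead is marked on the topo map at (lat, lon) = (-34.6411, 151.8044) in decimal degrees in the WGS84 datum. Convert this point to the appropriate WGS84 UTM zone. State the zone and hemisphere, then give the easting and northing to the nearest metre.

Longitude 151.8044° lies in the 6° band [150°, 156°), giving zone 56; latitude is south of the equator, so 56S.
Zone 56 central meridian λ₀ = 6×56 − 183 = 153°; Δλ = -1.1956°.
Transverse Mercator on WGS84 with k₀ = 0.9996 gives E = 390422.462 m, N = 6166106.465 m.

Zone 56S: E 390422 m, N 6166106 m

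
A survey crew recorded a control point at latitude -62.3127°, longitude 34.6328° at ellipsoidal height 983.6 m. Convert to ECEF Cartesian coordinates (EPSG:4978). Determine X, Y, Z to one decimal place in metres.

X 2445263.3 m, Y 1688941.0 m, Z -5625663.2 m

WGS84: a = 6378137 m, e² = 0.006694380; N(φ) = a/√(1−e²sin²φ) = 6394942.905 m.
X = (N+h)·cosφ·cosλ = 2445263.339 m; Y = (N+h)·cosφ·sinλ = 1688941.017 m; Z = (N(1−e²)+h)·sinφ = -5625663.158 m.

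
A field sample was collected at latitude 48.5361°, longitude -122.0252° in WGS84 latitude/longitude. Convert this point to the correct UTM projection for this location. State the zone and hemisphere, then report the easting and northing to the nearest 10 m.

Zone 10N: E 571960 m, N 5376350 m

Longitude -122.0252° lies in the 6° band [-126°, -120°), giving zone 10; latitude is north of the equator, so 10N.
Zone 10 central meridian λ₀ = 6×10 − 183 = -123°; Δλ = +0.9748°.
Transverse Mercator on WGS84 with k₀ = 0.9996 gives E = 571958.711 m, N = 5376347.043 m.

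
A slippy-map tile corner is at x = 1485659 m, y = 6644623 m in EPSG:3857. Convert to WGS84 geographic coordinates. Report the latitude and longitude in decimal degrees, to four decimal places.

R = 6378137 m. λ = x/R = 13.34590187°.
φ = 2·arctan(exp(y/R)) − 90° = 2·arctan(2.83426) − 90° = 51.13169958°.

lat 51.1317°, lon 13.3459°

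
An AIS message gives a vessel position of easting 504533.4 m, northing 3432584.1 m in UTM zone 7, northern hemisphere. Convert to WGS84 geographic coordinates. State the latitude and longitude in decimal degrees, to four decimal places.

lat 31.0269°, lon -140.9525°

Zone 7N: λ₀ = -141°, k₀ = 0.9996, false easting 500000 m.
Meridian distance M = (N − FN)/k₀ = 3433957.7 m.
Inverse transverse Mercator on WGS84 gives φ = 31.02689996°, λ = -140.95249963°.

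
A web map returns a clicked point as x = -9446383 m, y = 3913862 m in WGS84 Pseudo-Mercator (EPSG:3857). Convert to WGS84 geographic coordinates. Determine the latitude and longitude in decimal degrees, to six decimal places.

lat 33.139704°, lon -84.858302°

R = 6378137 m. λ = x/R = -84.85830229°.
φ = 2·arctan(exp(y/R)) − 90° = 2·arctan(1.84714) − 90° = 33.13970364°.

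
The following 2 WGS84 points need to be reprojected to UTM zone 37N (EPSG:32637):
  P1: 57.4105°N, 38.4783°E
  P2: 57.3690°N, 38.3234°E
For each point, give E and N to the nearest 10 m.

P1: E 468660 m, N 6363200 m; P2: E 459310 m, N 6358660 m

UTM zone 37N: λ₀ = 39°, k₀ = 0.9996.
P1 (57.4105°, 38.4783°) → (468657.780, 6363202.596) m.
P2 (57.3690°, 38.3234°) → (459306.043, 6358664.849) m.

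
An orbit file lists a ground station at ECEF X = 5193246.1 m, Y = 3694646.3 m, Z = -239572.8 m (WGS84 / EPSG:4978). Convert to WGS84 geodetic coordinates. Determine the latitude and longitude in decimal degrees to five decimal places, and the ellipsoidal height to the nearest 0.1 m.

λ = atan2(Y, X) = 35.42929971°; p = √(X²+Y²) = 6373399.1 m.
Bowring's method on WGS84 (a = 6378137 m, b = 6356752.314 m) gives φ = -2.16720024°, h = -206.435 m.

lat -2.16720°, lon 35.42930°, h -206.4 m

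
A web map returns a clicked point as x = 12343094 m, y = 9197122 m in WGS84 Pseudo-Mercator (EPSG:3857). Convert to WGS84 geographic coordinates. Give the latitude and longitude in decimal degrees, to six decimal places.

lat 63.392402°, lon 110.879900°

R = 6378137 m. λ = x/R = 110.87989994°.
φ = 2·arctan(exp(y/R)) − 90° = 2·arctan(4.22905) − 90° = 63.39240189°.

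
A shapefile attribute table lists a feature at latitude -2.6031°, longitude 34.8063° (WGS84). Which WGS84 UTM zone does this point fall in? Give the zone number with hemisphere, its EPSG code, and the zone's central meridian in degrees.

UTM zone = ⌊(λ + 180)/6⌋ + 1; 34.8063° ∈ [30°, 36°) → zone 36.
Hemisphere: S (φ < 0).
Central meridian λ₀ = 6×36 − 183 = 33°.
EPSG code: 32736.

Zone 36S (EPSG:32736), central meridian 33°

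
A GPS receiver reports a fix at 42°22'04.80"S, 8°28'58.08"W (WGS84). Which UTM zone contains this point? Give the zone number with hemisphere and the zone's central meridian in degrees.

UTM zone = ⌊(λ + 180)/6⌋ + 1; -8.4828° ∈ [-12°, -6°) → zone 29.
Hemisphere: S (φ < 0).
Central meridian λ₀ = 6×29 − 183 = -9°.

Zone 29S, central meridian -9°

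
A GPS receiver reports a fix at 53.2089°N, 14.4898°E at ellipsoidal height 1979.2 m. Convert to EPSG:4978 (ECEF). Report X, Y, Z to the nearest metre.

X 3707472 m, Y 958113 m, Z 5086086 m

WGS84: a = 6378137 m, e² = 0.006694380; N(φ) = a/√(1−e²sin²φ) = 6391872.674 m.
X = (N+h)·cosφ·cosλ = 3707472.088 m; Y = (N+h)·cosφ·sinλ = 958113.346 m; Z = (N(1−e²)+h)·sinφ = 5086085.680 m.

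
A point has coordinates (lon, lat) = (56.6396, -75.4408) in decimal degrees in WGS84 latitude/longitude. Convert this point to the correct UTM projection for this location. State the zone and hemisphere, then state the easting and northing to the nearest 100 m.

Longitude 56.6396° lies in the 6° band [54°, 60°), giving zone 40; latitude is south of the equator, so 40S.
Zone 40 central meridian λ₀ = 6×40 − 183 = 57°; Δλ = -0.3604°.
Transverse Mercator on WGS84 with k₀ = 0.9996 gives E = 489887.073 m, N = 1627179.752 m.

Zone 40S: E 489900 m, N 1627200 m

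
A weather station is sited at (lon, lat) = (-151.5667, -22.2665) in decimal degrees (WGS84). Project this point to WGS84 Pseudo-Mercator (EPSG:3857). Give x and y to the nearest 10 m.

x -16872330 m, y -2543550 m

Web Mercator is spherical with R = a = 6378137 m.
x = R·λ = 6378137 × -2.645337951 = -16872327.865 m.
y = R·ln tan(π/4 + φ/2) = 6378137 × -0.398792306 = -2543551.959 m.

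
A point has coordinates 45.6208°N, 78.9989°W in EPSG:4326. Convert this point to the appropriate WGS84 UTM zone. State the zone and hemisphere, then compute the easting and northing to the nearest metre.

Zone 17N: E 656004 m, N 5053865 m

Longitude -78.9989° lies in the 6° band [-84°, -78°), giving zone 17; latitude is north of the equator, so 17N.
Zone 17 central meridian λ₀ = 6×17 − 183 = -81°; Δλ = +2.0011°.
Transverse Mercator on WGS84 with k₀ = 0.9996 gives E = 656004.232 m, N = 5053864.689 m.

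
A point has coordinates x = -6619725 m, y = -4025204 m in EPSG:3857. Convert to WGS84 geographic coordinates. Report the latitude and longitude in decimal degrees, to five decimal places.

R = 6378137 m. λ = x/R = -59.46600144°.
φ = 2·arctan(exp(y/R)) − 90° = 2·arctan(0.53201) − 90° = -33.97319994°.

lat -33.97320°, lon -59.46600°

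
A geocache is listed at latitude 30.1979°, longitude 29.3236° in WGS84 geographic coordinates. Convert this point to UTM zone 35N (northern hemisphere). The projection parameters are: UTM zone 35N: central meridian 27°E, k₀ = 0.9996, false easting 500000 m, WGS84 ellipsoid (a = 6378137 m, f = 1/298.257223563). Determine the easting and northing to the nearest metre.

Zone 35 central meridian λ₀ = 6×35 − 183 = 27°; Δλ = +2.3236°.
Transverse Mercator on WGS84 with k₀ = 0.9996 gives E = 723690.363 m, N = 3342996.860 m.

E 723690 m, N 3342997 m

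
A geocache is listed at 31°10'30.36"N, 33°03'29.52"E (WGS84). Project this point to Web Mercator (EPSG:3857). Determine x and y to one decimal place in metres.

x 3680022.0 m, y 3655510.2 m

Web Mercator is spherical with R = a = 6378137 m.
x = R·λ = 6378137 × 0.576974435 = 3680021.991 m.
y = R·ln tan(π/4 + φ/2) = 6378137 × 0.573131331 = 3655510.151 m.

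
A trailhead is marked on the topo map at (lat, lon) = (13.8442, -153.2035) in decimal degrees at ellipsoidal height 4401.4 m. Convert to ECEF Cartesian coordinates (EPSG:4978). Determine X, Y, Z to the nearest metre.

X -5532697 m, Y -2794342 m, Z 1517304 m

WGS84: a = 6378137 m, e² = 0.006694380; N(φ) = a/√(1−e²sin²φ) = 6379359.703 m.
X = (N+h)·cosφ·cosλ = -5532696.723 m; Y = (N+h)·cosφ·sinλ = -2794342.019 m; Z = (N(1−e²)+h)·sinφ = 1517303.894 m.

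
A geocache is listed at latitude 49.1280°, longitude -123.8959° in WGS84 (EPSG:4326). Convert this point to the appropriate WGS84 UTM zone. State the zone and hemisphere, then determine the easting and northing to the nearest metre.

Longitude -123.8959° lies in the 6° band [-126°, -120°), giving zone 10; latitude is north of the equator, so 10N.
Zone 10 central meridian λ₀ = 6×10 − 183 = -123°; Δλ = -0.8959°.
Transverse Mercator on WGS84 with k₀ = 0.9996 gives E = 434640.074 m, N = 5442071.509 m.

Zone 10N: E 434640 m, N 5442072 m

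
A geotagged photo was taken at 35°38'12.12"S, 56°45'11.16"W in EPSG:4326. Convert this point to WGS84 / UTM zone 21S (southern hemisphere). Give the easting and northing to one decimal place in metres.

E 522354.1 m, N 6056317.5 m

Zone 21 central meridian λ₀ = 6×21 − 183 = -57°; Δλ = +0.2469°.
Transverse Mercator on WGS84 with k₀ = 0.9996 gives E = 522354.147 m, N = 6056317.543 m.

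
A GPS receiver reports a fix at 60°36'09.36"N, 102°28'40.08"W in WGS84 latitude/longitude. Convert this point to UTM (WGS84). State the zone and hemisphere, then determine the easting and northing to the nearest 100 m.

Longitude -102.4778° lies in the 6° band [-108°, -102°), giving zone 13; latitude is north of the equator, so 13N.
Zone 13 central meridian λ₀ = 6×13 − 183 = -105°; Δλ = +2.5222°.
Transverse Mercator on WGS84 with k₀ = 0.9996 gives E = 638093.082 m, N = 6721173.189 m.

Zone 13N: E 638100 m, N 6721200 m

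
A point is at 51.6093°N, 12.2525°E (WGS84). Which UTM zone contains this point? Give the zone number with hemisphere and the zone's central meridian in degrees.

Zone 33N, central meridian 15°

UTM zone = ⌊(λ + 180)/6⌋ + 1; 12.2525° ∈ [12°, 18°) → zone 33.
Hemisphere: N (φ ≥ 0).
Central meridian λ₀ = 6×33 − 183 = 15°.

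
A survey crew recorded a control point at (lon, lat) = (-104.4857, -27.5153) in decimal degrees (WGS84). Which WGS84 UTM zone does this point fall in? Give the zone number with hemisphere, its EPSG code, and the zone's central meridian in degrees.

UTM zone = ⌊(λ + 180)/6⌋ + 1; -104.4857° ∈ [-108°, -102°) → zone 13.
Hemisphere: S (φ < 0).
Central meridian λ₀ = 6×13 − 183 = -105°.
EPSG code: 32713.

Zone 13S (EPSG:32713), central meridian -105°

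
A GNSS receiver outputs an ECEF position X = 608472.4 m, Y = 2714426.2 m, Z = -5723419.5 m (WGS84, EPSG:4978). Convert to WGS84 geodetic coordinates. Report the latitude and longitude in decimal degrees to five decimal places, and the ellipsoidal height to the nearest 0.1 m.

λ = atan2(Y, X) = 77.36530099°; p = √(X²+Y²) = 2781788.7 m.
Bowring's method on WGS84 (a = 6378137 m, b = 6356752.314 m) gives φ = -64.22949990°, h = 2815.153 m.

lat -64.22950°, lon 77.36530°, h 2815.2 m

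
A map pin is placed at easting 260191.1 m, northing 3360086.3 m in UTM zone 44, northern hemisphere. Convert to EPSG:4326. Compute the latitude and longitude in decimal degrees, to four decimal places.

Zone 44N: λ₀ = 81°, k₀ = 0.9996, false easting 500000 m.
Meridian distance M = (N − FN)/k₀ = 3361430.9 m.
Inverse transverse Mercator on WGS84 gives φ = 30.34889974°, λ = 78.50519994°.

lat 30.3489°, lon 78.5052°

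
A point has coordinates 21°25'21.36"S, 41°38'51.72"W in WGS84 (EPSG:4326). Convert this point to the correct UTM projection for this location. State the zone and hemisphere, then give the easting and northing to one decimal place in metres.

Longitude -41.6477° lies in the 6° band [-42°, -36°), giving zone 24; latitude is south of the equator, so 24S.
Zone 24 central meridian λ₀ = 6×24 − 183 = -39°; Δλ = -2.6477°.
Transverse Mercator on WGS84 with k₀ = 0.9996 gives E = 225537.564 m, N = 7628763.521 m.

Zone 24S: E 225537.6 m, N 7628763.5 m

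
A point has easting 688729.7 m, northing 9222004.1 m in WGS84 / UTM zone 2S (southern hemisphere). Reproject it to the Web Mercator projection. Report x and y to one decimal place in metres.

x -18845432.5 m, y -785141.5 m

Unproject from UTM 2S (λ₀ = -171°) → φ = -7.03529998°, λ = -169.29140023°.
Web Mercator (R = 6378137 m): x = -18845432.469 m, y = -785141.4502 m.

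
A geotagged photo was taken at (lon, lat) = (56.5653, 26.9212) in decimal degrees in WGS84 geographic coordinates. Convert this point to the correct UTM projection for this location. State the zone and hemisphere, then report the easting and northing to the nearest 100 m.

Zone 40N: E 456800 m, N 2977800 m

Longitude 56.5653° lies in the 6° band [54°, 60°), giving zone 40; latitude is north of the equator, so 40N.
Zone 40 central meridian λ₀ = 6×40 − 183 = 57°; Δλ = -0.4347°.
Transverse Mercator on WGS84 with k₀ = 0.9996 gives E = 456840.890 m, N = 2977781.595 m.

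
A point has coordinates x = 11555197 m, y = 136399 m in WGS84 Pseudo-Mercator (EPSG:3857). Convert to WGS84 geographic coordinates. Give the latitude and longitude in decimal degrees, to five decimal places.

R = 6378137 m. λ = x/R = 103.80210076°.
φ = 2·arctan(exp(y/R)) − 90° = 2·arctan(1.02162) − 90° = 1.22519968°.

lat 1.22520°, lon 103.80210°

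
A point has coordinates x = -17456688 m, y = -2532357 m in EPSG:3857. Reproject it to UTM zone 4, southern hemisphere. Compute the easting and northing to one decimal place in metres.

E 725188.6 m, N 7546359.4 m

Web Mercator inverse (R = 6378137 m) → φ = -22.17340212°, λ = -156.81609641°.
UTM 4S forward: E = 725188.556 m, N = 7546359.390 m.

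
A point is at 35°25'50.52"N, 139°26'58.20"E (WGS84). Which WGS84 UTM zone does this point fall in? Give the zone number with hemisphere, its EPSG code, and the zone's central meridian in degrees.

UTM zone = ⌊(λ + 180)/6⌋ + 1; 139.4495° ∈ [138°, 144°) → zone 54.
Hemisphere: N (φ ≥ 0).
Central meridian λ₀ = 6×54 − 183 = 141°.
EPSG code: 32654.

Zone 54N (EPSG:32654), central meridian 141°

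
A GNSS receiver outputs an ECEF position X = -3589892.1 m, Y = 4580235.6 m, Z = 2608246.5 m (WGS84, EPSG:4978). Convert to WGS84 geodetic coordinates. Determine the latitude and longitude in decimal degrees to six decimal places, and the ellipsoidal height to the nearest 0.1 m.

λ = atan2(Y, X) = 128.08860016°; p = √(X²+Y²) = 5819440.1 m.
Bowring's method on WGS84 (a = 6378137 m, b = 6356752.314 m) gives φ = 24.28559970°, h = 2667.214 m.

lat 24.285600°, lon 128.088600°, h 2667.2 m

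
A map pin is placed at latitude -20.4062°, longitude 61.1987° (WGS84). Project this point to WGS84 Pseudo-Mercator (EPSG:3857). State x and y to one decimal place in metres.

Web Mercator is spherical with R = a = 6378137 m.
x = R·λ = 6378137 × 1.068118813 = 6812608.121 m.
y = R·ln tan(π/4 + φ/2) = 6378137 × -0.363932836 = -2321213.488 m.

x 6812608.1 m, y -2321213.5 m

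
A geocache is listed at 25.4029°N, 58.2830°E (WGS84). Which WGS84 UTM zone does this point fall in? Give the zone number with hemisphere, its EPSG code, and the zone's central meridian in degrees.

UTM zone = ⌊(λ + 180)/6⌋ + 1; 58.2830° ∈ [54°, 60°) → zone 40.
Hemisphere: N (φ ≥ 0).
Central meridian λ₀ = 6×40 − 183 = 57°.
EPSG code: 32640.

Zone 40N (EPSG:32640), central meridian 57°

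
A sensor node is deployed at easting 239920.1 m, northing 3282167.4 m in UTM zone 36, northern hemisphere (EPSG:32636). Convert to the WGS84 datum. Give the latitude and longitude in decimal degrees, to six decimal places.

lat 29.642300°, lon 30.313500°

Zone 36N: λ₀ = 33°, k₀ = 0.9996, false easting 500000 m.
Meridian distance M = (N − FN)/k₀ = 3283480.8 m.
Inverse transverse Mercator on WGS84 gives φ = 29.64229981°, λ = 30.31350015°.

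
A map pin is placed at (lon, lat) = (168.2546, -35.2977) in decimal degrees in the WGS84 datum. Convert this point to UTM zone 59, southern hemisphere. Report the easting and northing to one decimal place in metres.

Zone 59 central meridian λ₀ = 6×59 − 183 = 171°; Δλ = -2.7454°.
Transverse Mercator on WGS84 with k₀ = 0.9996 gives E = 250356.431 m, N = 6090484.801 m.

E 250356.4 m, N 6090484.8 m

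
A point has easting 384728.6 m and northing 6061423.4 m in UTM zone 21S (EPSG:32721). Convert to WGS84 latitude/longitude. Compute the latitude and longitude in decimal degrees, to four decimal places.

lat -35.5842°, lon -58.2723°

Zone 21S: λ₀ = -57°, k₀ = 0.9996, false easting 500000 m, false northing 10000000 m.
Meridian distance M = (N − FN)/k₀ = -3940152.7 m.
Inverse transverse Mercator on WGS84 gives φ = -35.58420028°, λ = -58.27230028°.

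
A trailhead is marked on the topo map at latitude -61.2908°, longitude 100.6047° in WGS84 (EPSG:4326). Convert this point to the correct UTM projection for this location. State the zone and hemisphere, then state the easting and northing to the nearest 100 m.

Longitude 100.6047° lies in the 6° band [96°, 102°), giving zone 47; latitude is south of the equator, so 47S.
Zone 47 central meridian λ₀ = 6×47 − 183 = 99°; Δλ = +1.6047°.
Transverse Mercator on WGS84 with k₀ = 0.9996 gives E = 585990.926 m, N = 3203765.068 m.

Zone 47S: E 586000 m, N 3203800 m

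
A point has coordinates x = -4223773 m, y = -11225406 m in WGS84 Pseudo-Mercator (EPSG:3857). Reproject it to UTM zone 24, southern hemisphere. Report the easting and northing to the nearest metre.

E 539431 m, N 2180712 m

Web Mercator inverse (R = 6378137 m) → φ = -70.47589860°, λ = -37.94279843°.
UTM 24S forward: E = 539431.389 m, N = 2180711.587 m.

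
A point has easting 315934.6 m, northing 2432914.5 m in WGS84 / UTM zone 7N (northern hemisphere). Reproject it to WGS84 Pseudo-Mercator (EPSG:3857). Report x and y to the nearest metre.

x -15894520 m, y 2510457 m

Unproject from UTM 7N (λ₀ = -141°) → φ = 21.99110012°, λ = -142.78289955°.
Web Mercator (R = 6378137 m): x = -15894519.672 m, y = 2510456.732 m.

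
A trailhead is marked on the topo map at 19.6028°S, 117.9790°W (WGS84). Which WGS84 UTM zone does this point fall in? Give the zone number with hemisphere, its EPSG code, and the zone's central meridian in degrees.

UTM zone = ⌊(λ + 180)/6⌋ + 1; -117.9790° ∈ [-120°, -114°) → zone 11.
Hemisphere: S (φ < 0).
Central meridian λ₀ = 6×11 − 183 = -117°.
EPSG code: 32711.

Zone 11S (EPSG:32711), central meridian -117°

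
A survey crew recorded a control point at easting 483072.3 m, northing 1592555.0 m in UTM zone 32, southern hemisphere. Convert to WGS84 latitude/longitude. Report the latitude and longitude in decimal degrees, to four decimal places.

lat -75.7506°, lon 8.3839°

Zone 32S: λ₀ = 9°, k₀ = 0.9996, false easting 500000 m, false northing 10000000 m.
Meridian distance M = (N − FN)/k₀ = -8410809.3 m.
Inverse transverse Mercator on WGS84 gives φ = -75.75059999°, λ = 8.38390143°.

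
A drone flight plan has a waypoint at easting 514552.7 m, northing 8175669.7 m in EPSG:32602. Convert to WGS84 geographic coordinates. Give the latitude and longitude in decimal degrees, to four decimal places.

lat 73.6735°, lon -170.5362°

Zone 2N: λ₀ = -171°, k₀ = 0.9996, false easting 500000 m.
Meridian distance M = (N − FN)/k₀ = 8178941.3 m.
Inverse transverse Mercator on WGS84 gives φ = 73.67350034°, λ = -170.53620084°.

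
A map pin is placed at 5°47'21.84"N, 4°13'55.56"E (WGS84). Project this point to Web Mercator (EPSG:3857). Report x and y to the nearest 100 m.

Web Mercator is spherical with R = a = 6378137 m.
x = R·λ = 6378137 × 0.073864079 = 471115.217 m.
y = R·ln tan(π/4 + φ/2) = 6378137 × 0.101216474 = 645572.536 m.

x 471100 m, y 645600 m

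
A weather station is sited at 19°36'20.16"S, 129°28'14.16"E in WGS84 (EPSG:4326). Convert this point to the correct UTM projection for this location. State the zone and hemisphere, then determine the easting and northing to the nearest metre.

Zone 52S: E 549349 m, N 7832094 m

Longitude 129.4706° lies in the 6° band [126°, 132°), giving zone 52; latitude is south of the equator, so 52S.
Zone 52 central meridian λ₀ = 6×52 − 183 = 129°; Δλ = +0.4706°.
Transverse Mercator on WGS84 with k₀ = 0.9996 gives E = 549349.095 m, N = 7832094.030 m.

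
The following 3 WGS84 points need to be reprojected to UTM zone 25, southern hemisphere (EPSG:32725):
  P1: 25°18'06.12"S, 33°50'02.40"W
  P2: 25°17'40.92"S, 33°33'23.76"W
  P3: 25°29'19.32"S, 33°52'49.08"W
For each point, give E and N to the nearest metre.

UTM zone 25S: λ₀ = -33°, k₀ = 0.9996.
P1 (-25.3017°, -33.8340°) → (416046.077, 7201383.609) m.
P2 (-25.2947°, -33.5566°) → (443967.803, 7202303.602) m.
P3 (-25.4887°, -33.8803°) → (411521.561, 7180644.900) m.

P1: E 416046 m, N 7201384 m; P2: E 443968 m, N 7202304 m; P3: E 411522 m, N 7180645 m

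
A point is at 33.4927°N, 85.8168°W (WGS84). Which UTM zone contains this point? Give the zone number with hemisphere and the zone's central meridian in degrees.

UTM zone = ⌊(λ + 180)/6⌋ + 1; -85.8168° ∈ [-90°, -84°) → zone 16.
Hemisphere: N (φ ≥ 0).
Central meridian λ₀ = 6×16 − 183 = -87°.

Zone 16N, central meridian -87°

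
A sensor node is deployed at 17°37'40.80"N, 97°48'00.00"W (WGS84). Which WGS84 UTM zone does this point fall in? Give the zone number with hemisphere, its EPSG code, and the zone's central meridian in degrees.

Zone 14N (EPSG:32614), central meridian -99°

UTM zone = ⌊(λ + 180)/6⌋ + 1; -97.8000° ∈ [-102°, -96°) → zone 14.
Hemisphere: N (φ ≥ 0).
Central meridian λ₀ = 6×14 − 183 = -99°.
EPSG code: 32614.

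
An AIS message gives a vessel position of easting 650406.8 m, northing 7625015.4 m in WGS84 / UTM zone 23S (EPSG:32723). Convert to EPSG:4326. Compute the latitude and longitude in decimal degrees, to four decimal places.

Zone 23S: λ₀ = -45°, k₀ = 0.9996, false easting 500000 m, false northing 10000000 m.
Meridian distance M = (N − FN)/k₀ = -2375935.0 m.
Inverse transverse Mercator on WGS84 gives φ = -21.47110031°, λ = -43.54830030°.

lat -21.4711°, lon -43.5483°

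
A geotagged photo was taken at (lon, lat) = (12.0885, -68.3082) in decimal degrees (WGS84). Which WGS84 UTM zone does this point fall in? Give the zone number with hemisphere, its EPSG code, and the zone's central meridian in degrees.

UTM zone = ⌊(λ + 180)/6⌋ + 1; 12.0885° ∈ [12°, 18°) → zone 33.
Hemisphere: S (φ < 0).
Central meridian λ₀ = 6×33 − 183 = 15°.
EPSG code: 32733.

Zone 33S (EPSG:32733), central meridian 15°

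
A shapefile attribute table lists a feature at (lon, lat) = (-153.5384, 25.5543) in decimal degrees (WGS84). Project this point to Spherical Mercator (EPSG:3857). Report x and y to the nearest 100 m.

Web Mercator is spherical with R = a = 6378137 m.
x = R·λ = 6378137 × -2.679750608 = -17091816.505 m.
y = R·ln tan(π/4 + φ/2) = 6378137 × 0.461574123 = 2943982.991 m.

x -17091800 m, y 2944000 m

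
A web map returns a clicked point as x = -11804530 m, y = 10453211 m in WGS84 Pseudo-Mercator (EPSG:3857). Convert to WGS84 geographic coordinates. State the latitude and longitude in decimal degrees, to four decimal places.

R = 6378137 m. λ = x/R = -106.04189721°.
φ = 2·arctan(exp(y/R)) − 90° = 2·arctan(5.14957) − 90° = 68.02090053°.

lat 68.0209°, lon -106.0419°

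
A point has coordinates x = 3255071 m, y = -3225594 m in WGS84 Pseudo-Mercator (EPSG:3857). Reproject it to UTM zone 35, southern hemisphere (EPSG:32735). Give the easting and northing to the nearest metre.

Web Mercator inverse (R = 6378137 m) → φ = -27.81440029°, λ = 29.24080030°.
UTM 35S forward: E = 720729.472 m, N = 6921342.496 m.

E 720729 m, N 6921342 m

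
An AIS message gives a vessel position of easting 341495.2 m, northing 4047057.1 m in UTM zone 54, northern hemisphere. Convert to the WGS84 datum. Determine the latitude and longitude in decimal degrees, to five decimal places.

Zone 54N: λ₀ = 141°, k₀ = 0.9996, false easting 500000 m.
Meridian distance M = (N − FN)/k₀ = 4048676.6 m.
Inverse transverse Mercator on WGS84 gives φ = 36.55580040°, λ = 139.22890052°.

lat 36.55580°, lon 139.22890°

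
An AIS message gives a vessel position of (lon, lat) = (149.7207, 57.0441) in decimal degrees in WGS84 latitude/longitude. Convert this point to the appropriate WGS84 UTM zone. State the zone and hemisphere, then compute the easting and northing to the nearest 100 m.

Longitude 149.7207° lies in the 6° band [144°, 150°), giving zone 55; latitude is north of the equator, so 55N.
Zone 55 central meridian λ₀ = 6×55 − 183 = 147°; Δλ = +2.7207°.
Transverse Mercator on WGS84 with k₀ = 0.9996 gives E = 665055.896 m, N = 6325584.200 m.

Zone 55N: E 665100 m, N 6325600 m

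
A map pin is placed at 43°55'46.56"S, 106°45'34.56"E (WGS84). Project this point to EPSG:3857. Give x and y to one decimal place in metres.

Web Mercator is spherical with R = a = 6378137 m.
x = R·λ = 6378137 × 1.863306528 = 11884424.309 m.
y = R·ln tan(π/4 + φ/2) = 6378137 × -0.855195503 = -5454554.077 m.

x 11884424.3 m, y -5454554.1 m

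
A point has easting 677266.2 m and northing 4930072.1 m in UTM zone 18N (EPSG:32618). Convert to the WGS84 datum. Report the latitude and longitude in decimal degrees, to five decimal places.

Zone 18N: λ₀ = -75°, k₀ = 0.9996, false easting 500000 m.
Meridian distance M = (N − FN)/k₀ = 4932044.9 m.
Inverse transverse Mercator on WGS84 gives φ = 44.50220032°, λ = -72.77010014°.

lat 44.50220°, lon -72.77010°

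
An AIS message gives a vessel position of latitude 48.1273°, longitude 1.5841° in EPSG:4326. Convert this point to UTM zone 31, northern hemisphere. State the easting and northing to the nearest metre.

E 394641 m, N 5331419 m

Zone 31 central meridian λ₀ = 6×31 − 183 = 3°; Δλ = -1.4159°.
Transverse Mercator on WGS84 with k₀ = 0.9996 gives E = 394641.484 m, N = 5331418.713 m.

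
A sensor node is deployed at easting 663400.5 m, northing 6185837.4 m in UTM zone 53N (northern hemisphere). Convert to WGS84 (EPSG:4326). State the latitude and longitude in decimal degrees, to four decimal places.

Zone 53N: λ₀ = 135°, k₀ = 0.9996, false easting 500000 m.
Meridian distance M = (N − FN)/k₀ = 6188312.7 m.
Inverse transverse Mercator on WGS84 gives φ = 55.79050010°, λ = 137.60620047°.

lat 55.7905°, lon 137.6062°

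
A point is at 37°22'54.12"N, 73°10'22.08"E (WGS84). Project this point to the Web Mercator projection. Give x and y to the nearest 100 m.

x 8145600 m, y 4492400 m

Web Mercator is spherical with R = a = 6378137 m.
x = R·λ = 6378137 × 1.277106283 = 8145558.836 m.
y = R·ln tan(π/4 + φ/2) = 6378137 × 0.704350696 = 4492445.235 m.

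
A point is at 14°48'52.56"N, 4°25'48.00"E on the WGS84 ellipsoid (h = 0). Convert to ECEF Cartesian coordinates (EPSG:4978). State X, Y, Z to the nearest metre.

WGS84: a = 6378137 m, e² = 0.006694380; N(φ) = a/√(1−e²sin²φ) = 6379533.212 m.
X = (N+h)·cosφ·cosλ = 6149040.818 m; Y = (N+h)·cosφ·sinλ = 476381.728 m; Z = (N(1−e²)+h)·sinφ = 1620276.483 m.

X 6149041 m, Y 476382 m, Z 1620276 m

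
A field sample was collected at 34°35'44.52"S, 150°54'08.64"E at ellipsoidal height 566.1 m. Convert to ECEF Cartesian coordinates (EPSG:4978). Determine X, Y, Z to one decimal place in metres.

WGS84: a = 6378137 m, e² = 0.006694380; N(φ) = a/√(1−e²sin²φ) = 6385030.520 m.
X = (N+h)·cosφ·cosλ = -4593081.095 m; Y = (N+h)·cosφ·sinλ = 2556224.1501 m; Z = (N(1−e²)+h)·sinφ = -3601357.444 m.

X -4593081.1 m, Y 2556224.2 m, Z -3601357.4 m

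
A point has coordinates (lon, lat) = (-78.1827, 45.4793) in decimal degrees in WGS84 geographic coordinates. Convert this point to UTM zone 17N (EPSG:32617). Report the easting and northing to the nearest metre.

E 720186 m, N 5040058 m

Zone 17 central meridian λ₀ = 6×17 − 183 = -81°; Δλ = +2.8173°.
Transverse Mercator on WGS84 with k₀ = 0.9996 gives E = 720185.902 m, N = 5040058.088 m.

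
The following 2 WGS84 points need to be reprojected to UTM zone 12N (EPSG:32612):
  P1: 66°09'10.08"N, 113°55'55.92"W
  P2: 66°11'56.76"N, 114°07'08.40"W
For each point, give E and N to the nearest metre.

UTM zone 12N: λ₀ = -111°, k₀ = 0.9996.
P1 (66.1528°, -113.9322°) → (367753.114, 7340037.703) m.
P2 (66.1991°, -114.1190°) → (359590.573, 7345600.427) m.

P1: E 367753 m, N 7340038 m; P2: E 359591 m, N 7345600 m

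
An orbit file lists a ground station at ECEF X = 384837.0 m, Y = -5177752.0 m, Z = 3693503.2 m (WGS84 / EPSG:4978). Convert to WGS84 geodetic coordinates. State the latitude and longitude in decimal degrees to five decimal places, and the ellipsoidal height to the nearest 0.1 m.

λ = atan2(Y, X) = -85.74930051°; p = √(X²+Y²) = 5192033.8 m.
Bowring's method on WGS84 (a = 6378137 m, b = 6356752.314 m) gives φ = 35.60920039°, h = 821.320 m.

lat 35.60920°, lon -85.74930°, h 821.3 m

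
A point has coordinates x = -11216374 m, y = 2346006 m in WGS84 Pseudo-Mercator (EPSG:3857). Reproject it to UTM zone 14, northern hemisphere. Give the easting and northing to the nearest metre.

Web Mercator inverse (R = 6378137 m) → φ = 20.61479643°, λ = -100.75840197°.
UTM 14N forward: E = 316764.836 m, N = 2280507.244 m.

E 316765 m, N 2280507 m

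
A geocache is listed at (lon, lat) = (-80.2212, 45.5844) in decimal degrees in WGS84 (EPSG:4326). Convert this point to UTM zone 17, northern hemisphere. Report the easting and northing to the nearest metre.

Zone 17 central meridian λ₀ = 6×17 − 183 = -81°; Δλ = +0.7788°.
Transverse Mercator on WGS84 with k₀ = 0.9996 gives E = 560754.145 m, N = 5048168.108 m.

E 560754 m, N 5048168 m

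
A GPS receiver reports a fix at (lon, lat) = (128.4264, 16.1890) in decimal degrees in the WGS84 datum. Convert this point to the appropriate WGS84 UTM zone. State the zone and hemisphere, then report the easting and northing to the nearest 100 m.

Longitude 128.4264° lies in the 6° band [126°, 132°), giving zone 52; latitude is north of the equator, so 52N.
Zone 52 central meridian λ₀ = 6×52 − 183 = 129°; Δλ = -0.5736°.
Transverse Mercator on WGS84 with k₀ = 0.9996 gives E = 438686.786 m, N = 1789927.257 m.

Zone 52N: E 438700 m, N 1789900 m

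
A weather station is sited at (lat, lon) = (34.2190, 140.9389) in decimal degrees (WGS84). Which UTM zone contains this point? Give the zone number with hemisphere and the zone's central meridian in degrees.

Zone 54N, central meridian 141°

UTM zone = ⌊(λ + 180)/6⌋ + 1; 140.9389° ∈ [138°, 144°) → zone 54.
Hemisphere: N (φ ≥ 0).
Central meridian λ₀ = 6×54 − 183 = 141°.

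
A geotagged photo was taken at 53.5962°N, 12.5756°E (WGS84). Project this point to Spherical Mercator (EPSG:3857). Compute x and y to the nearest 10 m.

Web Mercator is spherical with R = a = 6378137 m.
x = R·λ = 6378137 × 0.219485625 = 1399909.388 m.
y = R·ln tan(π/4 + φ/2) = 6378137 × 1.112244738 = 7094049.313 m.

x 1399910 m, y 7094050 m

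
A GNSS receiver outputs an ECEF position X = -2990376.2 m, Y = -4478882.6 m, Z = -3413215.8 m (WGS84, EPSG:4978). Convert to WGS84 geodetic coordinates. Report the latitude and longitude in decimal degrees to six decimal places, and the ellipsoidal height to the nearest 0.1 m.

lat -32.540200°, lon -123.729499°, h 3966.7 m

λ = atan2(Y, X) = -123.72949949°; p = √(X²+Y²) = 5385419.1 m.
Bowring's method on WGS84 (a = 6378137 m, b = 6356752.314 m) gives φ = -32.54019965°, h = 3966.695 m.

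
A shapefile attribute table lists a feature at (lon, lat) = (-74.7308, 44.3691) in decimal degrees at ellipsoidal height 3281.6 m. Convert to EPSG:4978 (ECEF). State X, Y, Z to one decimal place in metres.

X 1203329.3 m, Y -4407939.4 m, Z 4439796.6 m

WGS84: a = 6378137 m, e² = 0.006694380; N(φ) = a/√(1−e²sin²φ) = 6388602.059 m.
X = (N+h)·cosφ·cosλ = 1203329.258 m; Y = (N+h)·cosφ·sinλ = -4407939.380 m; Z = (N(1−e²)+h)·sinφ = 4439796.574 m.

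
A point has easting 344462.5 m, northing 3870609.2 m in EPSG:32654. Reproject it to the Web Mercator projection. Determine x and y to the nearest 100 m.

Unproject from UTM 54N (λ₀ = 141°) → φ = 34.96610017°, λ = 139.29629963°.
Web Mercator (R = 6378137 m): x = 15506393.144 m, y = 4159275.247 m.

x 15506400 m, y 4159300 m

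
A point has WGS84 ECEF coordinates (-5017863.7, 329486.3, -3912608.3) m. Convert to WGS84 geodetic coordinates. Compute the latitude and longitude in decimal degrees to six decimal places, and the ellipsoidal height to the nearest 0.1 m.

λ = atan2(Y, X) = 176.24319952°; p = √(X²+Y²) = 5028669.5 m.
Bowring's method on WGS84 (a = 6378137 m, b = 6356752.314 m) gives φ = -38.07170010°, h = 1453.035 m.

lat -38.071700°, lon 176.243200°, h 1453.0 m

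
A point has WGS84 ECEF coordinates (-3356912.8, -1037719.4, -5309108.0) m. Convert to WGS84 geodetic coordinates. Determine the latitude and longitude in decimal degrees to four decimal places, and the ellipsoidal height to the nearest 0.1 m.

λ = atan2(Y, X) = -162.82209956°; p = √(X²+Y²) = 3513648.4 m.
Bowring's method on WGS84 (a = 6378137 m, b = 6356752.314 m) gives φ = -56.67959992°, h = 3259.319 m.

lat -56.6796°, lon -162.8221°, h 3259.3 m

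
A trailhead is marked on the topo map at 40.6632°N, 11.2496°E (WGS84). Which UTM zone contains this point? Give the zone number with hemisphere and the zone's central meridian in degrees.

Zone 32N, central meridian 9°

UTM zone = ⌊(λ + 180)/6⌋ + 1; 11.2496° ∈ [6°, 12°) → zone 32.
Hemisphere: N (φ ≥ 0).
Central meridian λ₀ = 6×32 − 183 = 9°.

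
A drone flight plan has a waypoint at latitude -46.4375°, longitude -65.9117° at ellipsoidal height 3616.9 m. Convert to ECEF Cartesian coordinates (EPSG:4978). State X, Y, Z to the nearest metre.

WGS84: a = 6378137 m, e² = 0.006694380; N(φ) = a/√(1−e²sin²φ) = 6389376.456 m.
X = (N+h)·cosφ·cosλ = 1798161.103 m; Y = (N+h)·cosφ·sinλ = -4022042.757 m; Z = (N(1−e²)+h)·sinφ = -4601516.176 m.

X 1798161 m, Y -4022043 m, Z -4601516 m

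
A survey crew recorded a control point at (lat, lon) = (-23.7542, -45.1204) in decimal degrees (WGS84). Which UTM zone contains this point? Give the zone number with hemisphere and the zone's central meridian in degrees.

Zone 23S, central meridian -45°

UTM zone = ⌊(λ + 180)/6⌋ + 1; -45.1204° ∈ [-48°, -42°) → zone 23.
Hemisphere: S (φ < 0).
Central meridian λ₀ = 6×23 − 183 = -45°.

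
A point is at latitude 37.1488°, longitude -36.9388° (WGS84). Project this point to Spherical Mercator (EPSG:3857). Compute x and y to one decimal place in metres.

Web Mercator is spherical with R = a = 6378137 m.
x = R·λ = 6378137 × -0.644703682 = -4112008.407 m.
y = R·ln tan(π/4 + φ/2) = 6378137 × 0.699243044 = 4459867.933 m.

x -4112008.4 m, y 4459867.9 m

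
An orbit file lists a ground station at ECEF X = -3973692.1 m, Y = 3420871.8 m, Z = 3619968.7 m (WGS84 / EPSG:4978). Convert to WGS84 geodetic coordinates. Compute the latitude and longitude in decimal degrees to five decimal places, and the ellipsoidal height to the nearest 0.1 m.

lat 34.80110°, lon 139.27550°, h 348.5 m

λ = atan2(Y, X) = 139.27549984°; p = √(X²+Y²) = 5243337.9 m.
Bowring's method on WGS84 (a = 6378137 m, b = 6356752.314 m) gives φ = 34.80110023°, h = 348.466 m.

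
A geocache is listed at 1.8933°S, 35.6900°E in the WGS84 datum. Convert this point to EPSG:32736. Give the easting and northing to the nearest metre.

E 799278 m, N 9790500 m

Zone 36 central meridian λ₀ = 6×36 − 183 = 33°; Δλ = +2.6900°.
Transverse Mercator on WGS84 with k₀ = 0.9996 gives E = 799277.802 m, N = 9790500.460 m.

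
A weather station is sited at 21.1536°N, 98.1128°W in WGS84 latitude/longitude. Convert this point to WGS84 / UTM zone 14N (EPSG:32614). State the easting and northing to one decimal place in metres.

Zone 14 central meridian λ₀ = 6×14 − 183 = -99°; Δλ = +0.8872°.
Transverse Mercator on WGS84 with k₀ = 0.9996 gives E = 592113.722 m, N = 2339404.500 m.

E 592113.7 m, N 2339404.5 m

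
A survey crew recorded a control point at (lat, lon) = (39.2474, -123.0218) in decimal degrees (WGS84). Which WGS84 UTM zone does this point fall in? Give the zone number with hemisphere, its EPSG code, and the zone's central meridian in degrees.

UTM zone = ⌊(λ + 180)/6⌋ + 1; -123.0218° ∈ [-126°, -120°) → zone 10.
Hemisphere: N (φ ≥ 0).
Central meridian λ₀ = 6×10 − 183 = -123°.
EPSG code: 32610.

Zone 10N (EPSG:32610), central meridian -123°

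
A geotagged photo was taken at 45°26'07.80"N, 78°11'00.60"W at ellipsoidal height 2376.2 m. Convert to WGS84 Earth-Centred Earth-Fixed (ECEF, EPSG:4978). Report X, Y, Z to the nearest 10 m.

X 918410 m, Y -4389860 m, Z 4523130 m

WGS84: a = 6378137 m, e² = 0.006694380; N(φ) = a/√(1−e²sin²φ) = 6389001.379 m.
X = (N+h)·cosφ·cosλ = 918409.545 m; Y = (N+h)·cosφ·sinλ = -4389862.713 m; Z = (N(1−e²)+h)·sinφ = 4523134.748 m.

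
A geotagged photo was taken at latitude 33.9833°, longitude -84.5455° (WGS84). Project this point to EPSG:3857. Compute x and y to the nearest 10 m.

Web Mercator is spherical with R = a = 6378137 m.
x = R·λ = 6378137 × -1.475597343 = -9411562.009 m.
y = R·ln tan(π/4 + φ/2) = 6378137 × 0.631306578 = 4026559.845 m.

x -9411560 m, y 4026560 m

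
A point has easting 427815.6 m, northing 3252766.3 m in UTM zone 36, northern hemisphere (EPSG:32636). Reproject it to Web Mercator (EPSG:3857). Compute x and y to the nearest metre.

Unproject from UTM 36N (λ₀ = 33°) → φ = 29.40210017°, λ = 32.25599972°.
Web Mercator (R = 6378137 m): x = 3590721.464 m, y = 3426924.603 m.

x 3590721 m, y 3426925 m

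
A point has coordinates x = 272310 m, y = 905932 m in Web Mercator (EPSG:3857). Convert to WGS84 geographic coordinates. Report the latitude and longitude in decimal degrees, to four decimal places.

lat 8.1109°, lon 2.4462°

R = 6378137 m. λ = x/R = 2.44620235°.
φ = 2·arctan(exp(y/R)) − 90° = 2·arctan(1.15262) − 90° = 8.11089901°.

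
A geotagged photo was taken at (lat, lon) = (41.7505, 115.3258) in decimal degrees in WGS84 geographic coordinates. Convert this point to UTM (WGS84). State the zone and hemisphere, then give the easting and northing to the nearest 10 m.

Zone 50N: E 360800 m, N 4623430 m

Longitude 115.3258° lies in the 6° band [114°, 120°), giving zone 50; latitude is north of the equator, so 50N.
Zone 50 central meridian λ₀ = 6×50 − 183 = 117°; Δλ = -1.6742°.
Transverse Mercator on WGS84 with k₀ = 0.9996 gives E = 360804.152 m, N = 4623429.533 m.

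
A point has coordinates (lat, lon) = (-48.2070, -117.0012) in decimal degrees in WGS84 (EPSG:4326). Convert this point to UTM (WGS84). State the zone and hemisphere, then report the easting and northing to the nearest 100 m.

Longitude -117.0012° lies in the 6° band [-120°, -114°), giving zone 11; latitude is south of the equator, so 11S.
Zone 11 central meridian λ₀ = 6×11 − 183 = -117°; Δλ = -0.0012°.
Transverse Mercator on WGS84 with k₀ = 0.9996 gives E = 499910.844 m, N = 4660692.168 m.

Zone 11S: E 499900 m, N 4660700 m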